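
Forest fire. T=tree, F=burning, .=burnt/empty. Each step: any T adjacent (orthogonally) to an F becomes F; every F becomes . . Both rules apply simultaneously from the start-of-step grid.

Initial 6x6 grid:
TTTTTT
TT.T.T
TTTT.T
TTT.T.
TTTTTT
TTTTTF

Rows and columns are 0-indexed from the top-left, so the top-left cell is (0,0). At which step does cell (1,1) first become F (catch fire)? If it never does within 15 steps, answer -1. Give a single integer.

Step 1: cell (1,1)='T' (+2 fires, +1 burnt)
Step 2: cell (1,1)='T' (+2 fires, +2 burnt)
Step 3: cell (1,1)='T' (+3 fires, +2 burnt)
Step 4: cell (1,1)='T' (+2 fires, +3 burnt)
Step 5: cell (1,1)='T' (+3 fires, +2 burnt)
Step 6: cell (1,1)='T' (+3 fires, +3 burnt)
Step 7: cell (1,1)='T' (+3 fires, +3 burnt)
Step 8: cell (1,1)='F' (+3 fires, +3 burnt)
  -> target ignites at step 8
Step 9: cell (1,1)='.' (+3 fires, +3 burnt)
Step 10: cell (1,1)='.' (+3 fires, +3 burnt)
Step 11: cell (1,1)='.' (+1 fires, +3 burnt)
Step 12: cell (1,1)='.' (+1 fires, +1 burnt)
Step 13: cell (1,1)='.' (+1 fires, +1 burnt)
Step 14: cell (1,1)='.' (+0 fires, +1 burnt)
  fire out at step 14

8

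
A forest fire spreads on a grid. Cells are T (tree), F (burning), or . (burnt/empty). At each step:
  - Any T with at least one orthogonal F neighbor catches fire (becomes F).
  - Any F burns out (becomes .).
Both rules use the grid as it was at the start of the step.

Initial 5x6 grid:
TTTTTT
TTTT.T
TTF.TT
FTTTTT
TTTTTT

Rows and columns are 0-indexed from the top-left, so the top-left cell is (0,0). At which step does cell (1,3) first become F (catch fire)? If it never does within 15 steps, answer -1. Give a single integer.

Step 1: cell (1,3)='T' (+6 fires, +2 burnt)
Step 2: cell (1,3)='F' (+7 fires, +6 burnt)
  -> target ignites at step 2
Step 3: cell (1,3)='.' (+5 fires, +7 burnt)
Step 4: cell (1,3)='.' (+4 fires, +5 burnt)
Step 5: cell (1,3)='.' (+3 fires, +4 burnt)
Step 6: cell (1,3)='.' (+1 fires, +3 burnt)
Step 7: cell (1,3)='.' (+0 fires, +1 burnt)
  fire out at step 7

2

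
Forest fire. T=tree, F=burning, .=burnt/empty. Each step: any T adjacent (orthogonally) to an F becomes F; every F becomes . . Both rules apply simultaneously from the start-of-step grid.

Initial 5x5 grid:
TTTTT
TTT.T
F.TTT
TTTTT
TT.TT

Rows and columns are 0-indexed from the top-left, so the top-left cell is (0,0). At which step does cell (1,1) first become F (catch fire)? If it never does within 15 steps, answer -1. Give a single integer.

Step 1: cell (1,1)='T' (+2 fires, +1 burnt)
Step 2: cell (1,1)='F' (+4 fires, +2 burnt)
  -> target ignites at step 2
Step 3: cell (1,1)='.' (+4 fires, +4 burnt)
Step 4: cell (1,1)='.' (+3 fires, +4 burnt)
Step 5: cell (1,1)='.' (+4 fires, +3 burnt)
Step 6: cell (1,1)='.' (+3 fires, +4 burnt)
Step 7: cell (1,1)='.' (+1 fires, +3 burnt)
Step 8: cell (1,1)='.' (+0 fires, +1 burnt)
  fire out at step 8

2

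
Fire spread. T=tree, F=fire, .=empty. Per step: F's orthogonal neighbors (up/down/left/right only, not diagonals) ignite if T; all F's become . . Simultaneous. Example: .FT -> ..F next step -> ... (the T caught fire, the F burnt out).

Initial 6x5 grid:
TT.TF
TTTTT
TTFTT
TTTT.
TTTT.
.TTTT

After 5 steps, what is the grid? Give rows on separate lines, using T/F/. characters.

Step 1: 6 trees catch fire, 2 burn out
  TT.F.
  TTFTF
  TF.FT
  TTFT.
  TTTT.
  .TTTT
Step 2: 7 trees catch fire, 6 burn out
  TT...
  TF.F.
  F...F
  TF.F.
  TTFT.
  .TTTT
Step 3: 6 trees catch fire, 7 burn out
  TF...
  F....
  .....
  F....
  TF.F.
  .TFTT
Step 4: 4 trees catch fire, 6 burn out
  F....
  .....
  .....
  .....
  F....
  .F.FT
Step 5: 1 trees catch fire, 4 burn out
  .....
  .....
  .....
  .....
  .....
  ....F

.....
.....
.....
.....
.....
....F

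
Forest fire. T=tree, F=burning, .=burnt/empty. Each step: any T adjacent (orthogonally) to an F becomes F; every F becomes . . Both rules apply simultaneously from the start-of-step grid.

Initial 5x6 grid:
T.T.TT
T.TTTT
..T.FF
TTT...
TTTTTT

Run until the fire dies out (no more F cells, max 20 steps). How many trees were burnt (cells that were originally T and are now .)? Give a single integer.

Step 1: +2 fires, +2 burnt (F count now 2)
Step 2: +3 fires, +2 burnt (F count now 3)
Step 3: +1 fires, +3 burnt (F count now 1)
Step 4: +2 fires, +1 burnt (F count now 2)
Step 5: +1 fires, +2 burnt (F count now 1)
Step 6: +2 fires, +1 burnt (F count now 2)
Step 7: +3 fires, +2 burnt (F count now 3)
Step 8: +2 fires, +3 burnt (F count now 2)
Step 9: +1 fires, +2 burnt (F count now 1)
Step 10: +0 fires, +1 burnt (F count now 0)
Fire out after step 10
Initially T: 19, now '.': 28
Total burnt (originally-T cells now '.'): 17

Answer: 17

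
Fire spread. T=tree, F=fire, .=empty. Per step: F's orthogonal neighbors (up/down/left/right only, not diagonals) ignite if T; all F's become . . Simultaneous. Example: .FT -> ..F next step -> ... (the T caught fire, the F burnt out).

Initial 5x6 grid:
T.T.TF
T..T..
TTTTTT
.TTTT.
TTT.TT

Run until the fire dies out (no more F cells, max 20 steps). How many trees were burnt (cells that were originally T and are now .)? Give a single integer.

Step 1: +1 fires, +1 burnt (F count now 1)
Step 2: +0 fires, +1 burnt (F count now 0)
Fire out after step 2
Initially T: 20, now '.': 11
Total burnt (originally-T cells now '.'): 1

Answer: 1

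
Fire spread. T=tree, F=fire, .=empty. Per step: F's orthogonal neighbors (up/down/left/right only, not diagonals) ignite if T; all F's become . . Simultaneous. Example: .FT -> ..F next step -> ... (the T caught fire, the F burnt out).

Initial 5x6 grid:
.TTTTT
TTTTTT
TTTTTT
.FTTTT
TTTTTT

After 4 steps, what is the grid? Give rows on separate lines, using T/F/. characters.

Step 1: 3 trees catch fire, 1 burn out
  .TTTTT
  TTTTTT
  TFTTTT
  ..FTTT
  TFTTTT
Step 2: 6 trees catch fire, 3 burn out
  .TTTTT
  TFTTTT
  F.FTTT
  ...FTT
  F.FTTT
Step 3: 6 trees catch fire, 6 burn out
  .FTTTT
  F.FTTT
  ...FTT
  ....FT
  ...FTT
Step 4: 5 trees catch fire, 6 burn out
  ..FTTT
  ...FTT
  ....FT
  .....F
  ....FT

..FTTT
...FTT
....FT
.....F
....FT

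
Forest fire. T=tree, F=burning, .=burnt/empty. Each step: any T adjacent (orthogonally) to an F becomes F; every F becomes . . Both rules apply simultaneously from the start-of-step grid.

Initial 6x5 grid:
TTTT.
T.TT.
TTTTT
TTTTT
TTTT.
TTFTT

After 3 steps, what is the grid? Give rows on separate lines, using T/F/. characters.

Step 1: 3 trees catch fire, 1 burn out
  TTTT.
  T.TT.
  TTTTT
  TTTTT
  TTFT.
  TF.FT
Step 2: 5 trees catch fire, 3 burn out
  TTTT.
  T.TT.
  TTTTT
  TTFTT
  TF.F.
  F...F
Step 3: 4 trees catch fire, 5 burn out
  TTTT.
  T.TT.
  TTFTT
  TF.FT
  F....
  .....

TTTT.
T.TT.
TTFTT
TF.FT
F....
.....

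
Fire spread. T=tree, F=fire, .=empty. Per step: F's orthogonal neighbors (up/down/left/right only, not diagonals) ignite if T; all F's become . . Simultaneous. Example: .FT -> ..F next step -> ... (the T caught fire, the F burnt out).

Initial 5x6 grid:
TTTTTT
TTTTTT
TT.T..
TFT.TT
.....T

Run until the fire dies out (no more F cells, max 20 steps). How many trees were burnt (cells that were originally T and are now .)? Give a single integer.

Answer: 17

Derivation:
Step 1: +3 fires, +1 burnt (F count now 3)
Step 2: +2 fires, +3 burnt (F count now 2)
Step 3: +3 fires, +2 burnt (F count now 3)
Step 4: +3 fires, +3 burnt (F count now 3)
Step 5: +3 fires, +3 burnt (F count now 3)
Step 6: +2 fires, +3 burnt (F count now 2)
Step 7: +1 fires, +2 burnt (F count now 1)
Step 8: +0 fires, +1 burnt (F count now 0)
Fire out after step 8
Initially T: 20, now '.': 27
Total burnt (originally-T cells now '.'): 17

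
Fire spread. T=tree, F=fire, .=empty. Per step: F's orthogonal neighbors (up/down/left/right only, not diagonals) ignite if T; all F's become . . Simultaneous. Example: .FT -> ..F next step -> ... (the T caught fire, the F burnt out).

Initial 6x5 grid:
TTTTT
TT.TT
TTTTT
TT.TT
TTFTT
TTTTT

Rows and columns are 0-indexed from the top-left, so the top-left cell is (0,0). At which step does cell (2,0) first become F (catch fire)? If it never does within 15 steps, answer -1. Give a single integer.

Step 1: cell (2,0)='T' (+3 fires, +1 burnt)
Step 2: cell (2,0)='T' (+6 fires, +3 burnt)
Step 3: cell (2,0)='T' (+6 fires, +6 burnt)
Step 4: cell (2,0)='F' (+5 fires, +6 burnt)
  -> target ignites at step 4
Step 5: cell (2,0)='.' (+4 fires, +5 burnt)
Step 6: cell (2,0)='.' (+3 fires, +4 burnt)
Step 7: cell (2,0)='.' (+0 fires, +3 burnt)
  fire out at step 7

4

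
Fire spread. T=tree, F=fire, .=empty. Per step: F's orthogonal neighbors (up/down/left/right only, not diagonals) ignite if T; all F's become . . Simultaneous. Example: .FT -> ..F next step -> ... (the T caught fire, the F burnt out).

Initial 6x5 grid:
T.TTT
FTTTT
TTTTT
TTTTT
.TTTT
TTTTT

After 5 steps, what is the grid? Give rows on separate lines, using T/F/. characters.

Step 1: 3 trees catch fire, 1 burn out
  F.TTT
  .FTTT
  FTTTT
  TTTTT
  .TTTT
  TTTTT
Step 2: 3 trees catch fire, 3 burn out
  ..TTT
  ..FTT
  .FTTT
  FTTTT
  .TTTT
  TTTTT
Step 3: 4 trees catch fire, 3 burn out
  ..FTT
  ...FT
  ..FTT
  .FTTT
  .TTTT
  TTTTT
Step 4: 5 trees catch fire, 4 burn out
  ...FT
  ....F
  ...FT
  ..FTT
  .FTTT
  TTTTT
Step 5: 5 trees catch fire, 5 burn out
  ....F
  .....
  ....F
  ...FT
  ..FTT
  TFTTT

....F
.....
....F
...FT
..FTT
TFTTT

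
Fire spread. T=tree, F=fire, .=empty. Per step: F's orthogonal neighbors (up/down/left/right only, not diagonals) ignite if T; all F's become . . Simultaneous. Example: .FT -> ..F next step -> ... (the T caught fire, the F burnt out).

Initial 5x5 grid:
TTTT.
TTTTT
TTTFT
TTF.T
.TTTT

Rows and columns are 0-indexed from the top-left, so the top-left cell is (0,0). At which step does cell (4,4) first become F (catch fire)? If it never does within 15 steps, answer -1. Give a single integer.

Step 1: cell (4,4)='T' (+5 fires, +2 burnt)
Step 2: cell (4,4)='T' (+8 fires, +5 burnt)
Step 3: cell (4,4)='F' (+4 fires, +8 burnt)
  -> target ignites at step 3
Step 4: cell (4,4)='.' (+2 fires, +4 burnt)
Step 5: cell (4,4)='.' (+1 fires, +2 burnt)
Step 6: cell (4,4)='.' (+0 fires, +1 burnt)
  fire out at step 6

3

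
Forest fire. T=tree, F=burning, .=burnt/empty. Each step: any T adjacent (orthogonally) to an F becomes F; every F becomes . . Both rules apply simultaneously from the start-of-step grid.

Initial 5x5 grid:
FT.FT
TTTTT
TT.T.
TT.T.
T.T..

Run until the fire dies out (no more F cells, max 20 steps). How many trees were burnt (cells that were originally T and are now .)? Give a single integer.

Answer: 14

Derivation:
Step 1: +4 fires, +2 burnt (F count now 4)
Step 2: +5 fires, +4 burnt (F count now 5)
Step 3: +3 fires, +5 burnt (F count now 3)
Step 4: +2 fires, +3 burnt (F count now 2)
Step 5: +0 fires, +2 burnt (F count now 0)
Fire out after step 5
Initially T: 15, now '.': 24
Total burnt (originally-T cells now '.'): 14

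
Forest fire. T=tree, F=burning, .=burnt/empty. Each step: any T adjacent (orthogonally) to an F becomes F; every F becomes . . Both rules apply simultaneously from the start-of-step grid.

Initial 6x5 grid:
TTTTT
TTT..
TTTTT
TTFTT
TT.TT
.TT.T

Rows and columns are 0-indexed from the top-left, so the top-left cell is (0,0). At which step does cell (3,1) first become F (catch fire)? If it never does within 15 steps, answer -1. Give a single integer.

Step 1: cell (3,1)='F' (+3 fires, +1 burnt)
  -> target ignites at step 1
Step 2: cell (3,1)='.' (+7 fires, +3 burnt)
Step 3: cell (3,1)='.' (+7 fires, +7 burnt)
Step 4: cell (3,1)='.' (+5 fires, +7 burnt)
Step 5: cell (3,1)='.' (+2 fires, +5 burnt)
Step 6: cell (3,1)='.' (+0 fires, +2 burnt)
  fire out at step 6

1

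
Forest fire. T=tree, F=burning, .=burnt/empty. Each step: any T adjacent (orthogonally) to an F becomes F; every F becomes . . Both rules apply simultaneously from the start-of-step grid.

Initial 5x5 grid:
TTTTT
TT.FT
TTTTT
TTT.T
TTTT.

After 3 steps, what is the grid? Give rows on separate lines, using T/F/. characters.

Step 1: 3 trees catch fire, 1 burn out
  TTTFT
  TT..F
  TTTFT
  TTT.T
  TTTT.
Step 2: 4 trees catch fire, 3 burn out
  TTF.F
  TT...
  TTF.F
  TTT.T
  TTTT.
Step 3: 4 trees catch fire, 4 burn out
  TF...
  TT...
  TF...
  TTF.F
  TTTT.

TF...
TT...
TF...
TTF.F
TTTT.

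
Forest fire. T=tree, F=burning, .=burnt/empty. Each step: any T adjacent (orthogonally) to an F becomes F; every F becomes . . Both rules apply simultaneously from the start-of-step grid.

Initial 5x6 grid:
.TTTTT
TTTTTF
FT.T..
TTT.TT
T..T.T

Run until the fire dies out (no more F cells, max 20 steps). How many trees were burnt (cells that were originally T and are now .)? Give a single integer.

Answer: 16

Derivation:
Step 1: +5 fires, +2 burnt (F count now 5)
Step 2: +5 fires, +5 burnt (F count now 5)
Step 3: +5 fires, +5 burnt (F count now 5)
Step 4: +1 fires, +5 burnt (F count now 1)
Step 5: +0 fires, +1 burnt (F count now 0)
Fire out after step 5
Initially T: 20, now '.': 26
Total burnt (originally-T cells now '.'): 16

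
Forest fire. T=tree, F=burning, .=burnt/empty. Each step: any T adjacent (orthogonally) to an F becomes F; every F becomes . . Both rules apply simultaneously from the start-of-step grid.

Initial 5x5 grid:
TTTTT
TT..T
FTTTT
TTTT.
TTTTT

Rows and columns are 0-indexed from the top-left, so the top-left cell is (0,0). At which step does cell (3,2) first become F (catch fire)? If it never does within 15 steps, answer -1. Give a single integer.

Step 1: cell (3,2)='T' (+3 fires, +1 burnt)
Step 2: cell (3,2)='T' (+5 fires, +3 burnt)
Step 3: cell (3,2)='F' (+4 fires, +5 burnt)
  -> target ignites at step 3
Step 4: cell (3,2)='.' (+4 fires, +4 burnt)
Step 5: cell (3,2)='.' (+3 fires, +4 burnt)
Step 6: cell (3,2)='.' (+2 fires, +3 burnt)
Step 7: cell (3,2)='.' (+0 fires, +2 burnt)
  fire out at step 7

3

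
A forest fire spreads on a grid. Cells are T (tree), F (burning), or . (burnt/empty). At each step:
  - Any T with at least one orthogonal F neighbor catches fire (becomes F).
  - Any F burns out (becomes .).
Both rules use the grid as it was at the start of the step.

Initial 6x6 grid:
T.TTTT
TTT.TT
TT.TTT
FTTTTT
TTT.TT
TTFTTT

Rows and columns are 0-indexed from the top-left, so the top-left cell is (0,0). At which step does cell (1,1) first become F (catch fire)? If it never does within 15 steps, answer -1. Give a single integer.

Step 1: cell (1,1)='T' (+6 fires, +2 burnt)
Step 2: cell (1,1)='T' (+6 fires, +6 burnt)
Step 3: cell (1,1)='F' (+5 fires, +6 burnt)
  -> target ignites at step 3
Step 4: cell (1,1)='.' (+4 fires, +5 burnt)
Step 5: cell (1,1)='.' (+3 fires, +4 burnt)
Step 6: cell (1,1)='.' (+3 fires, +3 burnt)
Step 7: cell (1,1)='.' (+2 fires, +3 burnt)
Step 8: cell (1,1)='.' (+1 fires, +2 burnt)
Step 9: cell (1,1)='.' (+0 fires, +1 burnt)
  fire out at step 9

3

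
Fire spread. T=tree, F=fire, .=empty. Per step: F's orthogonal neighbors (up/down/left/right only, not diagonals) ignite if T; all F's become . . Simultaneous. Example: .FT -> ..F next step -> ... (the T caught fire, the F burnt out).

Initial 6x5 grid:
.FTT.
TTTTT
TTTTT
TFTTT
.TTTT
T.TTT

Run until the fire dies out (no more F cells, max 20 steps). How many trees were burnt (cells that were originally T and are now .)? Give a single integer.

Answer: 23

Derivation:
Step 1: +6 fires, +2 burnt (F count now 6)
Step 2: +7 fires, +6 burnt (F count now 7)
Step 3: +5 fires, +7 burnt (F count now 5)
Step 4: +4 fires, +5 burnt (F count now 4)
Step 5: +1 fires, +4 burnt (F count now 1)
Step 6: +0 fires, +1 burnt (F count now 0)
Fire out after step 6
Initially T: 24, now '.': 29
Total burnt (originally-T cells now '.'): 23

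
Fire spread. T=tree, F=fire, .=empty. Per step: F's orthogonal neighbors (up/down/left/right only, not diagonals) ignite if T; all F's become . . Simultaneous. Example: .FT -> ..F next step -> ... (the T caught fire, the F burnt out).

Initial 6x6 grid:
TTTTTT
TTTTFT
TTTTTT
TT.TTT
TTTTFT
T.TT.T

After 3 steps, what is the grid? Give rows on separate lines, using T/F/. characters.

Step 1: 7 trees catch fire, 2 burn out
  TTTTFT
  TTTF.F
  TTTTFT
  TT.TFT
  TTTF.F
  T.TT.T
Step 2: 10 trees catch fire, 7 burn out
  TTTF.F
  TTF...
  TTTF.F
  TT.F.F
  TTF...
  T.TF.F
Step 3: 5 trees catch fire, 10 burn out
  TTF...
  TF....
  TTF...
  TT....
  TF....
  T.F...

TTF...
TF....
TTF...
TT....
TF....
T.F...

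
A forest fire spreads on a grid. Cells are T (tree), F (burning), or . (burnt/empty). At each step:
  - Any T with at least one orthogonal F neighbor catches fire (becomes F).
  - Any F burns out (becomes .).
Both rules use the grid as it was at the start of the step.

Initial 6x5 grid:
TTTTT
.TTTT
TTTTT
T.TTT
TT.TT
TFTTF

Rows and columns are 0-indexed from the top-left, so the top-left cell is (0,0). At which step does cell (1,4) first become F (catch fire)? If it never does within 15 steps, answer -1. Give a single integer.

Step 1: cell (1,4)='T' (+5 fires, +2 burnt)
Step 2: cell (1,4)='T' (+3 fires, +5 burnt)
Step 3: cell (1,4)='T' (+3 fires, +3 burnt)
Step 4: cell (1,4)='F' (+4 fires, +3 burnt)
  -> target ignites at step 4
Step 5: cell (1,4)='.' (+4 fires, +4 burnt)
Step 6: cell (1,4)='.' (+3 fires, +4 burnt)
Step 7: cell (1,4)='.' (+2 fires, +3 burnt)
Step 8: cell (1,4)='.' (+1 fires, +2 burnt)
Step 9: cell (1,4)='.' (+0 fires, +1 burnt)
  fire out at step 9

4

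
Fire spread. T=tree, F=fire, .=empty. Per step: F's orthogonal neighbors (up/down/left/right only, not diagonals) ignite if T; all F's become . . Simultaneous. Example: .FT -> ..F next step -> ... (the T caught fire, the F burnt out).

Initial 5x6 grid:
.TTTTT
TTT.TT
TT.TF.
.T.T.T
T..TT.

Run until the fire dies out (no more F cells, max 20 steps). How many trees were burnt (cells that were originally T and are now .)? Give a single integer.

Answer: 17

Derivation:
Step 1: +2 fires, +1 burnt (F count now 2)
Step 2: +3 fires, +2 burnt (F count now 3)
Step 3: +3 fires, +3 burnt (F count now 3)
Step 4: +2 fires, +3 burnt (F count now 2)
Step 5: +2 fires, +2 burnt (F count now 2)
Step 6: +1 fires, +2 burnt (F count now 1)
Step 7: +2 fires, +1 burnt (F count now 2)
Step 8: +2 fires, +2 burnt (F count now 2)
Step 9: +0 fires, +2 burnt (F count now 0)
Fire out after step 9
Initially T: 19, now '.': 28
Total burnt (originally-T cells now '.'): 17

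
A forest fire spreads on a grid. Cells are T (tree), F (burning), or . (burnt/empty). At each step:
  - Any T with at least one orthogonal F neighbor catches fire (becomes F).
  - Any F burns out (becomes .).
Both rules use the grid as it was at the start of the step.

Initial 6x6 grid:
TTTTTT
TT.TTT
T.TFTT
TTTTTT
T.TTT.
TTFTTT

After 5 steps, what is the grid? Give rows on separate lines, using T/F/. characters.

Step 1: 7 trees catch fire, 2 burn out
  TTTTTT
  TT.FTT
  T.F.FT
  TTTFTT
  T.FTT.
  TF.FTT
Step 2: 8 trees catch fire, 7 burn out
  TTTFTT
  TT..FT
  T....F
  TTF.FT
  T..FT.
  F...FT
Step 3: 8 trees catch fire, 8 burn out
  TTF.FT
  TT...F
  T.....
  TF...F
  F...F.
  .....F
Step 4: 3 trees catch fire, 8 burn out
  TF...F
  TT....
  T.....
  F.....
  ......
  ......
Step 5: 3 trees catch fire, 3 burn out
  F.....
  TF....
  F.....
  ......
  ......
  ......

F.....
TF....
F.....
......
......
......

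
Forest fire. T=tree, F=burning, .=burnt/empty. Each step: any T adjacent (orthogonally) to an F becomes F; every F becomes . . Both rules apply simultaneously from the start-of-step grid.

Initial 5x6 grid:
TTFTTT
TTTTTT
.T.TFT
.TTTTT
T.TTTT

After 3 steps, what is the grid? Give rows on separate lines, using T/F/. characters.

Step 1: 7 trees catch fire, 2 burn out
  TF.FTT
  TTFTFT
  .T.F.F
  .TTTFT
  T.TTTT
Step 2: 8 trees catch fire, 7 burn out
  F...FT
  TF.F.F
  .T....
  .TTF.F
  T.TTFT
Step 3: 6 trees catch fire, 8 burn out
  .....F
  F.....
  .F....
  .TF...
  T.TF.F

.....F
F.....
.F....
.TF...
T.TF.F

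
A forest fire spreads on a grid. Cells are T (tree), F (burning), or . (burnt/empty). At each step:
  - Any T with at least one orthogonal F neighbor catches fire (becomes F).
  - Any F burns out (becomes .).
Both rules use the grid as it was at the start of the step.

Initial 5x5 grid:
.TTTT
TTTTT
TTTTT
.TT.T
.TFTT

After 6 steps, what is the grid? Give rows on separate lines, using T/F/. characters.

Step 1: 3 trees catch fire, 1 burn out
  .TTTT
  TTTTT
  TTTTT
  .TF.T
  .F.FT
Step 2: 3 trees catch fire, 3 burn out
  .TTTT
  TTTTT
  TTFTT
  .F..T
  ....F
Step 3: 4 trees catch fire, 3 burn out
  .TTTT
  TTFTT
  TF.FT
  ....F
  .....
Step 4: 5 trees catch fire, 4 burn out
  .TFTT
  TF.FT
  F...F
  .....
  .....
Step 5: 4 trees catch fire, 5 burn out
  .F.FT
  F...F
  .....
  .....
  .....
Step 6: 1 trees catch fire, 4 burn out
  ....F
  .....
  .....
  .....
  .....

....F
.....
.....
.....
.....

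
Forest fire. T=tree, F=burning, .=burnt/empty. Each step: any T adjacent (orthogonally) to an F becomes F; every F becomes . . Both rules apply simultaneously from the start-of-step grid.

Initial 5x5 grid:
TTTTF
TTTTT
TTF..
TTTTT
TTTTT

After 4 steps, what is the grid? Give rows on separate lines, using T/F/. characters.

Step 1: 5 trees catch fire, 2 burn out
  TTTF.
  TTFTF
  TF...
  TTFTT
  TTTTT
Step 2: 7 trees catch fire, 5 burn out
  TTF..
  TF.F.
  F....
  TF.FT
  TTFTT
Step 3: 6 trees catch fire, 7 burn out
  TF...
  F....
  .....
  F...F
  TF.FT
Step 4: 3 trees catch fire, 6 burn out
  F....
  .....
  .....
  .....
  F...F

F....
.....
.....
.....
F...F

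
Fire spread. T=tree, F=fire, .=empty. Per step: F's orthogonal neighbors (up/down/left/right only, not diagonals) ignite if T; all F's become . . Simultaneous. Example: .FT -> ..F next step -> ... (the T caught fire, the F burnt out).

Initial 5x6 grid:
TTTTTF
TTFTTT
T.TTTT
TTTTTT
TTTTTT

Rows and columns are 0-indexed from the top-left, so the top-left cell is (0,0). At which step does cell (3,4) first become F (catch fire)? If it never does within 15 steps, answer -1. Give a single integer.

Step 1: cell (3,4)='T' (+6 fires, +2 burnt)
Step 2: cell (3,4)='T' (+7 fires, +6 burnt)
Step 3: cell (3,4)='T' (+7 fires, +7 burnt)
Step 4: cell (3,4)='F' (+5 fires, +7 burnt)
  -> target ignites at step 4
Step 5: cell (3,4)='.' (+2 fires, +5 burnt)
Step 6: cell (3,4)='.' (+0 fires, +2 burnt)
  fire out at step 6

4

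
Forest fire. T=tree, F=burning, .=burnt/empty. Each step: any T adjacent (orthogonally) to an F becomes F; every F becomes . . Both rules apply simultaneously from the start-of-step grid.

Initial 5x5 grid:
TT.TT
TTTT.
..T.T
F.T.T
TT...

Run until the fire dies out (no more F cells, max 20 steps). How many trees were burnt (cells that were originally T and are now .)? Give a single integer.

Step 1: +1 fires, +1 burnt (F count now 1)
Step 2: +1 fires, +1 burnt (F count now 1)
Step 3: +0 fires, +1 burnt (F count now 0)
Fire out after step 3
Initially T: 14, now '.': 13
Total burnt (originally-T cells now '.'): 2

Answer: 2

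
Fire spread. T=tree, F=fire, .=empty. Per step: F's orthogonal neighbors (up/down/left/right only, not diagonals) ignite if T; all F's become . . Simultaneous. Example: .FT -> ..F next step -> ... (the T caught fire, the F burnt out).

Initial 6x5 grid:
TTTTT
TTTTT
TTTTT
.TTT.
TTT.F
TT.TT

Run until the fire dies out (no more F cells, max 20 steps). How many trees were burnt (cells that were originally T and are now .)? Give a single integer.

Step 1: +1 fires, +1 burnt (F count now 1)
Step 2: +1 fires, +1 burnt (F count now 1)
Step 3: +0 fires, +1 burnt (F count now 0)
Fire out after step 3
Initially T: 25, now '.': 7
Total burnt (originally-T cells now '.'): 2

Answer: 2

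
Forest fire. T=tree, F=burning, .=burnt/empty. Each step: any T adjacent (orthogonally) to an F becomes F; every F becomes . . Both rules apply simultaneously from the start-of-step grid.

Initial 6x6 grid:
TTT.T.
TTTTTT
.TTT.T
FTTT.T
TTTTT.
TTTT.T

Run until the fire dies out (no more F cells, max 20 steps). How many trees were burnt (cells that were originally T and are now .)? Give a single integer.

Answer: 27

Derivation:
Step 1: +2 fires, +1 burnt (F count now 2)
Step 2: +4 fires, +2 burnt (F count now 4)
Step 3: +5 fires, +4 burnt (F count now 5)
Step 4: +6 fires, +5 burnt (F count now 6)
Step 5: +5 fires, +6 burnt (F count now 5)
Step 6: +1 fires, +5 burnt (F count now 1)
Step 7: +2 fires, +1 burnt (F count now 2)
Step 8: +1 fires, +2 burnt (F count now 1)
Step 9: +1 fires, +1 burnt (F count now 1)
Step 10: +0 fires, +1 burnt (F count now 0)
Fire out after step 10
Initially T: 28, now '.': 35
Total burnt (originally-T cells now '.'): 27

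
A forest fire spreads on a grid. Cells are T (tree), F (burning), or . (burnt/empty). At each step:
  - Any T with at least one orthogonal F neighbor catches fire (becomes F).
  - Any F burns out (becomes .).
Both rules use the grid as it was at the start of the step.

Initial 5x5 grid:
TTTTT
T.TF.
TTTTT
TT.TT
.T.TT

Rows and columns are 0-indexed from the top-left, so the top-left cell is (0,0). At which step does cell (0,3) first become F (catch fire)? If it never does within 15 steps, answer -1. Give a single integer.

Step 1: cell (0,3)='F' (+3 fires, +1 burnt)
  -> target ignites at step 1
Step 2: cell (0,3)='.' (+5 fires, +3 burnt)
Step 3: cell (0,3)='.' (+4 fires, +5 burnt)
Step 4: cell (0,3)='.' (+4 fires, +4 burnt)
Step 5: cell (0,3)='.' (+3 fires, +4 burnt)
Step 6: cell (0,3)='.' (+0 fires, +3 burnt)
  fire out at step 6

1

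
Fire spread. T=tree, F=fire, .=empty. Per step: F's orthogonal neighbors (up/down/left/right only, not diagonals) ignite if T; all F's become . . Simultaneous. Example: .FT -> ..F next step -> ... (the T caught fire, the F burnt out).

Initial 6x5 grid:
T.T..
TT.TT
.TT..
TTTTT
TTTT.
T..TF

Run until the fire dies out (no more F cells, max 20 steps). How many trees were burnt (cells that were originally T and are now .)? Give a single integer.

Answer: 16

Derivation:
Step 1: +1 fires, +1 burnt (F count now 1)
Step 2: +1 fires, +1 burnt (F count now 1)
Step 3: +2 fires, +1 burnt (F count now 2)
Step 4: +3 fires, +2 burnt (F count now 3)
Step 5: +3 fires, +3 burnt (F count now 3)
Step 6: +3 fires, +3 burnt (F count now 3)
Step 7: +1 fires, +3 burnt (F count now 1)
Step 8: +1 fires, +1 burnt (F count now 1)
Step 9: +1 fires, +1 burnt (F count now 1)
Step 10: +0 fires, +1 burnt (F count now 0)
Fire out after step 10
Initially T: 19, now '.': 27
Total burnt (originally-T cells now '.'): 16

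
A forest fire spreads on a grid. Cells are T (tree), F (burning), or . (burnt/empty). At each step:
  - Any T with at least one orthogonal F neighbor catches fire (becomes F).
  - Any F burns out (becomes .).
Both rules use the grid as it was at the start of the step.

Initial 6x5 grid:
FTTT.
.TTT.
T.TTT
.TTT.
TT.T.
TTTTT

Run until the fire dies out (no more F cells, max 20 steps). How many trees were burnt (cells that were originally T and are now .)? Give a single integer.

Step 1: +1 fires, +1 burnt (F count now 1)
Step 2: +2 fires, +1 burnt (F count now 2)
Step 3: +2 fires, +2 burnt (F count now 2)
Step 4: +2 fires, +2 burnt (F count now 2)
Step 5: +2 fires, +2 burnt (F count now 2)
Step 6: +3 fires, +2 burnt (F count now 3)
Step 7: +2 fires, +3 burnt (F count now 2)
Step 8: +3 fires, +2 burnt (F count now 3)
Step 9: +3 fires, +3 burnt (F count now 3)
Step 10: +0 fires, +3 burnt (F count now 0)
Fire out after step 10
Initially T: 21, now '.': 29
Total burnt (originally-T cells now '.'): 20

Answer: 20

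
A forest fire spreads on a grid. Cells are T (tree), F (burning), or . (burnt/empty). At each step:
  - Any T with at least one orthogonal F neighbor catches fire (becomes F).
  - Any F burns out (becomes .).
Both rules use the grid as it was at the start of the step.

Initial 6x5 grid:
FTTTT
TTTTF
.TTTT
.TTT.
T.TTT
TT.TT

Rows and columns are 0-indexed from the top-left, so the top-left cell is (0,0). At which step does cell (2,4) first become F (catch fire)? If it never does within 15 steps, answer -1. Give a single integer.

Step 1: cell (2,4)='F' (+5 fires, +2 burnt)
  -> target ignites at step 1
Step 2: cell (2,4)='.' (+5 fires, +5 burnt)
Step 3: cell (2,4)='.' (+3 fires, +5 burnt)
Step 4: cell (2,4)='.' (+3 fires, +3 burnt)
Step 5: cell (2,4)='.' (+3 fires, +3 burnt)
Step 6: cell (2,4)='.' (+1 fires, +3 burnt)
Step 7: cell (2,4)='.' (+0 fires, +1 burnt)
  fire out at step 7

1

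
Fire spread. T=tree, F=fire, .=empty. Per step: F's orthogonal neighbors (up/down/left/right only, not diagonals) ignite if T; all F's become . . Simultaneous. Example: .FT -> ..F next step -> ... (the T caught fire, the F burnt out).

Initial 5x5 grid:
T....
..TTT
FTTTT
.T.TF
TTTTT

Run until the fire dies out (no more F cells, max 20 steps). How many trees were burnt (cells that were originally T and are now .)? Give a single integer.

Step 1: +4 fires, +2 burnt (F count now 4)
Step 2: +5 fires, +4 burnt (F count now 5)
Step 3: +4 fires, +5 burnt (F count now 4)
Step 4: +1 fires, +4 burnt (F count now 1)
Step 5: +0 fires, +1 burnt (F count now 0)
Fire out after step 5
Initially T: 15, now '.': 24
Total burnt (originally-T cells now '.'): 14

Answer: 14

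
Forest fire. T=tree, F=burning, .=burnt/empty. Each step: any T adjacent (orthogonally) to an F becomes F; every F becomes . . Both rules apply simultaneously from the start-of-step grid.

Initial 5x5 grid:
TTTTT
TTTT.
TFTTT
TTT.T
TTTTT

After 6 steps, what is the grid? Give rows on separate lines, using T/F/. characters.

Step 1: 4 trees catch fire, 1 burn out
  TTTTT
  TFTT.
  F.FTT
  TFT.T
  TTTTT
Step 2: 7 trees catch fire, 4 burn out
  TFTTT
  F.FT.
  ...FT
  F.F.T
  TFTTT
Step 3: 6 trees catch fire, 7 burn out
  F.FTT
  ...F.
  ....F
  ....T
  F.FTT
Step 4: 3 trees catch fire, 6 burn out
  ...FT
  .....
  .....
  ....F
  ...FT
Step 5: 2 trees catch fire, 3 burn out
  ....F
  .....
  .....
  .....
  ....F
Step 6: 0 trees catch fire, 2 burn out
  .....
  .....
  .....
  .....
  .....

.....
.....
.....
.....
.....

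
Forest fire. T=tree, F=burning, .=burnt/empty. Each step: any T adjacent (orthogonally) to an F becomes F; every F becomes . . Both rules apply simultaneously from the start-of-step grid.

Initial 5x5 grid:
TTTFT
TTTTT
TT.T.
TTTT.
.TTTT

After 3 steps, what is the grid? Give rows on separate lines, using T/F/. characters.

Step 1: 3 trees catch fire, 1 burn out
  TTF.F
  TTTFT
  TT.T.
  TTTT.
  .TTTT
Step 2: 4 trees catch fire, 3 burn out
  TF...
  TTF.F
  TT.F.
  TTTT.
  .TTTT
Step 3: 3 trees catch fire, 4 burn out
  F....
  TF...
  TT...
  TTTF.
  .TTTT

F....
TF...
TT...
TTTF.
.TTTT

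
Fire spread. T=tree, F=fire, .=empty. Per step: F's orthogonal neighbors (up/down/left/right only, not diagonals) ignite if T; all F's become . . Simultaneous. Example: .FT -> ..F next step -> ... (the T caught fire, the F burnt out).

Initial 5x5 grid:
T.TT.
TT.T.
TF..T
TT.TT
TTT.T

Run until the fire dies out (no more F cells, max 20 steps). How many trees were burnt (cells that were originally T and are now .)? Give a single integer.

Answer: 9

Derivation:
Step 1: +3 fires, +1 burnt (F count now 3)
Step 2: +3 fires, +3 burnt (F count now 3)
Step 3: +3 fires, +3 burnt (F count now 3)
Step 4: +0 fires, +3 burnt (F count now 0)
Fire out after step 4
Initially T: 16, now '.': 18
Total burnt (originally-T cells now '.'): 9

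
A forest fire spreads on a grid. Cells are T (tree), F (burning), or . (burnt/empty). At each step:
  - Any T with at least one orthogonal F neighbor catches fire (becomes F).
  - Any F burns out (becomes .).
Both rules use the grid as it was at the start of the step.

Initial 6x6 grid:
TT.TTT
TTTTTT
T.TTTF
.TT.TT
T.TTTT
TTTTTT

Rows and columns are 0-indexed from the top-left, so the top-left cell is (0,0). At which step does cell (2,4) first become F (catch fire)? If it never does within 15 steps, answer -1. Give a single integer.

Step 1: cell (2,4)='F' (+3 fires, +1 burnt)
  -> target ignites at step 1
Step 2: cell (2,4)='.' (+5 fires, +3 burnt)
Step 3: cell (2,4)='.' (+5 fires, +5 burnt)
Step 4: cell (2,4)='.' (+5 fires, +5 burnt)
Step 5: cell (2,4)='.' (+4 fires, +5 burnt)
Step 6: cell (2,4)='.' (+3 fires, +4 burnt)
Step 7: cell (2,4)='.' (+3 fires, +3 burnt)
Step 8: cell (2,4)='.' (+1 fires, +3 burnt)
Step 9: cell (2,4)='.' (+1 fires, +1 burnt)
Step 10: cell (2,4)='.' (+0 fires, +1 burnt)
  fire out at step 10

1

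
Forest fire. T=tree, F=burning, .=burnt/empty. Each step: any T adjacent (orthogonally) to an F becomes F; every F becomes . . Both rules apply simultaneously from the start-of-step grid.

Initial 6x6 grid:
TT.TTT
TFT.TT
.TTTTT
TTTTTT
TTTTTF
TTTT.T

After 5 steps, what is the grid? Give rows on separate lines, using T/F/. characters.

Step 1: 7 trees catch fire, 2 burn out
  TF.TTT
  F.F.TT
  .FTTTT
  TTTTTF
  TTTTF.
  TTTT.F
Step 2: 6 trees catch fire, 7 burn out
  F..TTT
  ....TT
  ..FTTF
  TFTTF.
  TTTF..
  TTTT..
Step 3: 9 trees catch fire, 6 burn out
  ...TTT
  ....TF
  ...FF.
  F.FF..
  TFF...
  TTTF..
Step 4: 5 trees catch fire, 9 burn out
  ...TTF
  ....F.
  ......
  ......
  F.....
  TFF...
Step 5: 2 trees catch fire, 5 burn out
  ...TF.
  ......
  ......
  ......
  ......
  F.....

...TF.
......
......
......
......
F.....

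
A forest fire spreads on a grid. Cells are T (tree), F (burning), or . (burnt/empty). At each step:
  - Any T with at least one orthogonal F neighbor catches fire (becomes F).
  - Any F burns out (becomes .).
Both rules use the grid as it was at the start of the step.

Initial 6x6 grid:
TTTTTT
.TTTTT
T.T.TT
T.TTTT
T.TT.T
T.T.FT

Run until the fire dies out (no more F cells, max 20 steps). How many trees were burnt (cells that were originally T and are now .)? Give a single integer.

Answer: 23

Derivation:
Step 1: +1 fires, +1 burnt (F count now 1)
Step 2: +1 fires, +1 burnt (F count now 1)
Step 3: +1 fires, +1 burnt (F count now 1)
Step 4: +2 fires, +1 burnt (F count now 2)
Step 5: +3 fires, +2 burnt (F count now 3)
Step 6: +4 fires, +3 burnt (F count now 4)
Step 7: +4 fires, +4 burnt (F count now 4)
Step 8: +3 fires, +4 burnt (F count now 3)
Step 9: +2 fires, +3 burnt (F count now 2)
Step 10: +1 fires, +2 burnt (F count now 1)
Step 11: +1 fires, +1 burnt (F count now 1)
Step 12: +0 fires, +1 burnt (F count now 0)
Fire out after step 12
Initially T: 27, now '.': 32
Total burnt (originally-T cells now '.'): 23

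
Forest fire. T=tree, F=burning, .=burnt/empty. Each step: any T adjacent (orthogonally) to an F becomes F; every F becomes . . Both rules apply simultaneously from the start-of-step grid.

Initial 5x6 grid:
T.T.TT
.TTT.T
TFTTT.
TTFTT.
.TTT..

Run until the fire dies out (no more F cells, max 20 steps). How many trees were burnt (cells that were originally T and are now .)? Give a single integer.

Step 1: +6 fires, +2 burnt (F count now 6)
Step 2: +6 fires, +6 burnt (F count now 6)
Step 3: +3 fires, +6 burnt (F count now 3)
Step 4: +0 fires, +3 burnt (F count now 0)
Fire out after step 4
Initially T: 19, now '.': 26
Total burnt (originally-T cells now '.'): 15

Answer: 15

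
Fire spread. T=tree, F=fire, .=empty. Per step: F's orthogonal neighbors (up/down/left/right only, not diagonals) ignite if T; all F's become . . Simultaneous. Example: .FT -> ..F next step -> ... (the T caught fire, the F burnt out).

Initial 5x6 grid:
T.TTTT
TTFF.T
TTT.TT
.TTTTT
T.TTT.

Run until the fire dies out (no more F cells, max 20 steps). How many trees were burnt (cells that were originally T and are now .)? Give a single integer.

Answer: 21

Derivation:
Step 1: +4 fires, +2 burnt (F count now 4)
Step 2: +4 fires, +4 burnt (F count now 4)
Step 3: +6 fires, +4 burnt (F count now 6)
Step 4: +3 fires, +6 burnt (F count now 3)
Step 5: +4 fires, +3 burnt (F count now 4)
Step 6: +0 fires, +4 burnt (F count now 0)
Fire out after step 6
Initially T: 22, now '.': 29
Total burnt (originally-T cells now '.'): 21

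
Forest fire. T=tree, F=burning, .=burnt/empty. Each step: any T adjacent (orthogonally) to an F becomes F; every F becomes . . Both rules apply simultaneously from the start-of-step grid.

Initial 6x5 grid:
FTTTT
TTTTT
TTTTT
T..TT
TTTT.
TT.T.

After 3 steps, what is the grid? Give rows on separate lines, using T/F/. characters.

Step 1: 2 trees catch fire, 1 burn out
  .FTTT
  FTTTT
  TTTTT
  T..TT
  TTTT.
  TT.T.
Step 2: 3 trees catch fire, 2 burn out
  ..FTT
  .FTTT
  FTTTT
  T..TT
  TTTT.
  TT.T.
Step 3: 4 trees catch fire, 3 burn out
  ...FT
  ..FTT
  .FTTT
  F..TT
  TTTT.
  TT.T.

...FT
..FTT
.FTTT
F..TT
TTTT.
TT.T.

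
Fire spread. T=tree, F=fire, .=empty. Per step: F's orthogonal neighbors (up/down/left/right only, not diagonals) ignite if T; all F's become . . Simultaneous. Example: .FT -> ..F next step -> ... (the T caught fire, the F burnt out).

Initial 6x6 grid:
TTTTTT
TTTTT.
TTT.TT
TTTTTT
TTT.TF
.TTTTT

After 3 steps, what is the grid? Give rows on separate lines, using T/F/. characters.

Step 1: 3 trees catch fire, 1 burn out
  TTTTTT
  TTTTT.
  TTT.TT
  TTTTTF
  TTT.F.
  .TTTTF
Step 2: 3 trees catch fire, 3 burn out
  TTTTTT
  TTTTT.
  TTT.TF
  TTTTF.
  TTT...
  .TTTF.
Step 3: 3 trees catch fire, 3 burn out
  TTTTTT
  TTTTT.
  TTT.F.
  TTTF..
  TTT...
  .TTF..

TTTTTT
TTTTT.
TTT.F.
TTTF..
TTT...
.TTF..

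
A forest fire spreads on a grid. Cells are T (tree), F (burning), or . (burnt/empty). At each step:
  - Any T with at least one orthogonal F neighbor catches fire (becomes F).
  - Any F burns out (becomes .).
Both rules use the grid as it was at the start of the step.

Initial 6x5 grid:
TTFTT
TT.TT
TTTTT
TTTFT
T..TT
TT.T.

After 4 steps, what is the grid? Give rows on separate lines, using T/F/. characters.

Step 1: 6 trees catch fire, 2 burn out
  TF.FT
  TT.TT
  TTTFT
  TTF.F
  T..FT
  TT.T.
Step 2: 9 trees catch fire, 6 burn out
  F...F
  TF.FT
  TTF.F
  TF...
  T...F
  TT.F.
Step 3: 4 trees catch fire, 9 burn out
  .....
  F...F
  TF...
  F....
  T....
  TT...
Step 4: 2 trees catch fire, 4 burn out
  .....
  .....
  F....
  .....
  F....
  TT...

.....
.....
F....
.....
F....
TT...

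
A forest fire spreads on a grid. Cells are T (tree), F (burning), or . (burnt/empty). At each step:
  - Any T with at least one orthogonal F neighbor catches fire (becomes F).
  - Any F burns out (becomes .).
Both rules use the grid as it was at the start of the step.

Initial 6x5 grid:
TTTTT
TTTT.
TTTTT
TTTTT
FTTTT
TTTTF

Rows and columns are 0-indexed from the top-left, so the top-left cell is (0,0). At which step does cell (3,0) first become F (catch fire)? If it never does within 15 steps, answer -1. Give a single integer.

Step 1: cell (3,0)='F' (+5 fires, +2 burnt)
  -> target ignites at step 1
Step 2: cell (3,0)='.' (+7 fires, +5 burnt)
Step 3: cell (3,0)='.' (+5 fires, +7 burnt)
Step 4: cell (3,0)='.' (+4 fires, +5 burnt)
Step 5: cell (3,0)='.' (+3 fires, +4 burnt)
Step 6: cell (3,0)='.' (+2 fires, +3 burnt)
Step 7: cell (3,0)='.' (+1 fires, +2 burnt)
Step 8: cell (3,0)='.' (+0 fires, +1 burnt)
  fire out at step 8

1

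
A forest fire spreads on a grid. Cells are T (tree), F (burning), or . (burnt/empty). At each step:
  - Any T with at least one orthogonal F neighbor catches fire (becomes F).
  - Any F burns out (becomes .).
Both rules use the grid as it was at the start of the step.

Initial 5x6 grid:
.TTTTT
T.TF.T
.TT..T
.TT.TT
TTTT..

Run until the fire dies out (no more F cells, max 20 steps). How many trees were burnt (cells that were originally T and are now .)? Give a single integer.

Step 1: +2 fires, +1 burnt (F count now 2)
Step 2: +3 fires, +2 burnt (F count now 3)
Step 3: +4 fires, +3 burnt (F count now 4)
Step 4: +3 fires, +4 burnt (F count now 3)
Step 5: +3 fires, +3 burnt (F count now 3)
Step 6: +2 fires, +3 burnt (F count now 2)
Step 7: +1 fires, +2 burnt (F count now 1)
Step 8: +0 fires, +1 burnt (F count now 0)
Fire out after step 8
Initially T: 19, now '.': 29
Total burnt (originally-T cells now '.'): 18

Answer: 18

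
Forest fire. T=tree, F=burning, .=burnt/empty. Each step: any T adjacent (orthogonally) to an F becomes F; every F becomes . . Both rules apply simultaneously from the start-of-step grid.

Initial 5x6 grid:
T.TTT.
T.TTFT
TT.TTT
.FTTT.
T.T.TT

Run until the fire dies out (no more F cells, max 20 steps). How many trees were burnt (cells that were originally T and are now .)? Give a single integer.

Answer: 19

Derivation:
Step 1: +6 fires, +2 burnt (F count now 6)
Step 2: +8 fires, +6 burnt (F count now 8)
Step 3: +3 fires, +8 burnt (F count now 3)
Step 4: +2 fires, +3 burnt (F count now 2)
Step 5: +0 fires, +2 burnt (F count now 0)
Fire out after step 5
Initially T: 20, now '.': 29
Total burnt (originally-T cells now '.'): 19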